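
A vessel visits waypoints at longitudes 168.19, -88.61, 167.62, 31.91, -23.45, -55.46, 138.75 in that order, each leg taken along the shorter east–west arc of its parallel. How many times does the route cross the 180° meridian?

3

Leg 1: +168.19° → -88.61°, shortest Δλ = 103.2° (east) — crosses 180°.
Leg 2: -88.61° → +167.62°, shortest Δλ = -103.77° (west) — crosses 180°.
Leg 3: +167.62° → +31.91°, shortest Δλ = -135.71° (west) — does not cross 180°.
Leg 4: +31.91° → -23.45°, shortest Δλ = -55.36° (west) — does not cross 180°.
Leg 5: -23.45° → -55.46°, shortest Δλ = -32.01° (west) — does not cross 180°.
Leg 6: -55.46° → +138.75°, shortest Δλ = -165.79° (west) — crosses 180°.
Total crossings: 3.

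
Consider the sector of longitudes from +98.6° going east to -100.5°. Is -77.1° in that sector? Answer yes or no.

Band width going east from +98.6° to -100.5°: ((-100.5 − 98.6) mod 360) = 160.9°.
Offset of -77.1° east of the west edge: ((-77.1 − 98.6) mod 360) = 184.3°.
184.3° > 160.9° ⇒ outside.

No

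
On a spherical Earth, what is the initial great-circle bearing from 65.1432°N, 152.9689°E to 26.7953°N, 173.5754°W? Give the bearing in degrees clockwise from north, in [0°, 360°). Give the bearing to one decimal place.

134.7°

Δλ = -173.5754 − 152.9689 = -326.5443°; wrapped into (−180°, 180°]: 33.4557°.
θ = atan2( sin Δλ · cos φ₂ , cos φ₁ · sin φ₂ − sin φ₁ · cos φ₂ · cos Δλ )
  = atan2(0.49210, -0.48624) = 134.657° → normalised to [0°, 360°): 134.657°.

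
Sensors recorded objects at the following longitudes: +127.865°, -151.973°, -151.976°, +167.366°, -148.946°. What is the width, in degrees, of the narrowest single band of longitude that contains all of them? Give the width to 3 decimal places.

Sort the longitudes: -151.976°, -151.973°, -148.946°, +127.865°, +167.366°.
Eastward gaps between consecutive values (wrapping around): 0.003°, 3.027°, 276.811°, 39.501°, 40.658°.
Largest gap = 276.811° ⇒ minimal covering band is its complement: 360° − 276.811° = 83.189°.
Band runs from +127.865° eastward to -148.946°, crossing the antimeridian.

83.189°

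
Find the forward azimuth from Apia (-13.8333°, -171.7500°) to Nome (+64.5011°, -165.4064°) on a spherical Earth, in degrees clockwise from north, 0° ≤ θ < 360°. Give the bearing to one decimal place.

Δλ = -165.4064 − -171.7500 = 6.3436°.
θ = atan2( sin Δλ · cos φ₂ , cos φ₁ · sin φ₂ − sin φ₁ · cos φ₂ · cos Δλ )
  = atan2(0.04757, 0.97871) = 2.782° → normalised to [0°, 360°): 2.782°.

2.8°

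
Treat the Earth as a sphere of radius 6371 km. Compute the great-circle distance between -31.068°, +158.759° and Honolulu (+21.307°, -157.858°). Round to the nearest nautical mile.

4016 nmi

Δλ = -157.858 − 158.759 = -316.617°; wrapped into (−180°, 180°]: 43.383°.
Δφ = 21.307 − -31.068 = 52.375°.
a = sin²(Δφ/2) + cos φ₁ · cos φ₂ · sin²(Δλ/2) = 0.303771.
c = 2·atan2(√a, √(1−a)) = 1.16749 rad → d = 6371·c ≈ 7438.10 km ≈ 4016.25 nmi.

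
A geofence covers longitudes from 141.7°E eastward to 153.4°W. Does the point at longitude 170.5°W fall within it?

Band width going east from +141.7° to -153.4°: ((-153.4 − 141.7) mod 360) = 64.9°.
Offset of -170.5° east of the west edge: ((-170.5 − 141.7) mod 360) = 47.8°.
47.8° ≤ 64.9° ⇒ inside.

Yes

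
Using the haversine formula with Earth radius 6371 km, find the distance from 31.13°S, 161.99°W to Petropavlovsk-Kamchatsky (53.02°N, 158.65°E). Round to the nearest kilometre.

Δλ = 158.65 − -161.99 = 320.64°; wrapped into (−180°, 180°]: -39.36°.
Δφ = 53.02 − -31.13 = 84.15°.
a = sin²(Δφ/2) + cos φ₁ · cos φ₂ · sin²(Δλ/2) = 0.507435.
c = 2·atan2(√a, √(1−a)) = 1.58567 rad → d = 6371·c ≈ 10102.28 km.

10102 km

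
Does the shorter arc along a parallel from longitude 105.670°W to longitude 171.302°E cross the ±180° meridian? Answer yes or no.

Naïve |171.302 − -105.670| = 276.972° > 180°, so the shorter arc goes the other way round — across 180°.
Signed shortest Δλ = ((171.302 − -105.670 + 180) mod 360) − 180 = -83.028°.
Going west by 83.028° from -105.670° passes through 180° before reaching +171.302°.

Yes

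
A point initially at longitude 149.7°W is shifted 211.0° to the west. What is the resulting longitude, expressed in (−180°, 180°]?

Start at -149.7°; shift −211.0° → -360.7°.
-360.7° lies outside (−180°, 180°]; add 360° → -0.7°.

0.7°W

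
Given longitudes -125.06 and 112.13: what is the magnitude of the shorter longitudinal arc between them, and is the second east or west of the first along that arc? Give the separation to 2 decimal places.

122.81° west

Raw difference: 112.13 − -125.06 = 237.19°.
Normalise into (−180°, 180°]: 237.19° − 360° = -122.81°.
Negative ⇒ the second point lies to the west; separation 122.81°.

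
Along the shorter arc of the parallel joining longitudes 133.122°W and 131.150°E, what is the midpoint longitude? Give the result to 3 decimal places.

179.014°E

Signed shortest Δλ from -133.122° to +131.150° is -95.728°.
Midpoint longitude = -133.122° + (-95.728°)/2 = -133.122° − 47.864° = -180.986°.
Normalise into (−180°, 180°]: +179.014°.
(The naïve average (-133.122 + +131.150)/2 = -0.986° is on the wrong side of the globe.)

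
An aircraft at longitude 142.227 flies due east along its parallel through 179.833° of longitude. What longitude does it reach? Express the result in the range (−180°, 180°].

-37.940°

Start at +142.227°; shift +179.833° → +322.060°.
+322.060° lies outside (−180°, 180°]; subtract 360° → -37.940°.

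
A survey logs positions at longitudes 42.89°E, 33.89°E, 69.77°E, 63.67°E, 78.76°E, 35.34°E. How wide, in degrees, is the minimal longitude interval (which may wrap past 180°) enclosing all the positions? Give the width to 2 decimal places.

44.87°

Sort the longitudes: +33.89°, +35.34°, +42.89°, +63.67°, +69.77°, +78.76°.
Eastward gaps between consecutive values (wrapping around): 1.45°, 7.55°, 20.78°, 6.10°, 8.99°, 315.13°.
Largest gap = 315.13° ⇒ minimal covering band is its complement: 360° − 315.13° = 44.87°.
Band runs from +33.89° eastward to +78.76°.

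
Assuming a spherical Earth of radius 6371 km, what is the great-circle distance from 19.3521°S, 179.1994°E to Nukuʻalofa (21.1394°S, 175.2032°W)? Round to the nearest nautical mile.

333 nmi

Δλ = -175.2032 − 179.1994 = -354.4026°; wrapped into (−180°, 180°]: 5.5974°.
Δφ = -21.1394 − -19.3521 = -1.7873°.
a = sin²(Δφ/2) + cos φ₁ · cos φ₂ · sin²(Δλ/2) = 0.002341.
c = 2·atan2(√a, √(1−a)) = 0.09681 rad → d = 6371·c ≈ 616.78 km ≈ 333.04 nmi.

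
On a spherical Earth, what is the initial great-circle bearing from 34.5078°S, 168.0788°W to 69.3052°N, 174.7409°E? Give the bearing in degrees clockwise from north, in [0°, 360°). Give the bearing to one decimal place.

Δλ = 174.7409 − -168.0788 = 342.8197°; wrapped into (−180°, 180°]: -17.1803°.
θ = atan2( sin Δλ · cos φ₂ , cos φ₁ · sin φ₂ − sin φ₁ · cos φ₂ · cos Δλ )
  = atan2(-0.10438, 0.96215) = -6.192° → normalised to [0°, 360°): 353.808°.

353.8°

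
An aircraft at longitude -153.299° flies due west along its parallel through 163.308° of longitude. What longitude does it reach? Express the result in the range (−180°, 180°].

Start at -153.299°; shift −163.308° → -316.607°.
-316.607° lies outside (−180°, 180°]; add 360° → +43.393°.

+43.393°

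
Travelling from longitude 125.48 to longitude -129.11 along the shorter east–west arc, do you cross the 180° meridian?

Naïve |-129.11 − 125.48| = 254.59° > 180°, so the shorter arc goes the other way round — across 180°.
Signed shortest Δλ = ((-129.11 − 125.48 + 180) mod 360) − 180 = 105.41°.
Going east by 105.41° from +125.48° passes through 180° before reaching -129.11°.

Yes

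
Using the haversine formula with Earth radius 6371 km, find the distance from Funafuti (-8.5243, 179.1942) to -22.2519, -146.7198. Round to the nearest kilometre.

Δλ = -146.7198 − 179.1942 = -325.9140°; wrapped into (−180°, 180°]: 34.0860°.
Δφ = -22.2519 − -8.5243 = -13.7276°.
a = sin²(Δφ/2) + cos φ₁ · cos φ₂ · sin²(Δλ/2) = 0.092908.
c = 2·atan2(√a, √(1−a)) = 0.61948 rad → d = 6371·c ≈ 3946.68 km.

3947 km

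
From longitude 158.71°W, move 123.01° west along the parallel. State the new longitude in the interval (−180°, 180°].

Start at -158.71°; shift −123.01° → -281.72°.
-281.72° lies outside (−180°, 180°]; add 360° → +78.28°.

78.28°E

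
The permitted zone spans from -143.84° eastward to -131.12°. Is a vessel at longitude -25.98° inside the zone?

No

Band width going east from -143.84° to -131.12°: ((-131.12 − -143.84) mod 360) = 12.72°.
Offset of -25.98° east of the west edge: ((-25.98 − -143.84) mod 360) = 117.86°.
117.86° > 12.72° ⇒ outside.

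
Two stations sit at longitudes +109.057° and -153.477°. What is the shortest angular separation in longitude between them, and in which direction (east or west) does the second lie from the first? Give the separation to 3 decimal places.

97.466° east

Raw difference: -153.477 − 109.057 = -262.534°.
Normalise into (−180°, 180°]: -262.534° + 360° = 97.466°.
Positive ⇒ the second point lies to the east; separation 97.466°.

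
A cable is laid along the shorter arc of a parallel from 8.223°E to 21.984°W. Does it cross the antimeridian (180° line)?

Signed shortest Δλ = ((-21.984 − 8.223 + 180) mod 360) − 180 = -30.207°.
Going west by 30.207° from +8.223° reaches -21.984° without touching 180°.

No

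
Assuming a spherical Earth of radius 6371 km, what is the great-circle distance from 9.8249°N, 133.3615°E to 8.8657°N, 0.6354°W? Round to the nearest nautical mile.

7838 nmi

Δλ = -0.6354 − 133.3615 = -133.9969°.
Δφ = 8.8657 − 9.8249 = -0.9592°.
a = sin²(Δφ/2) + cos φ₁ · cos φ₂ · sin²(Δλ/2) = 0.824978.
c = 2·atan2(√a, √(1−a)) = 2.27832 rad → d = 6371·c ≈ 14515.20 km ≈ 7837.58 nmi.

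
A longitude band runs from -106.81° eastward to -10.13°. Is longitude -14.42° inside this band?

Yes

Band width going east from -106.81° to -10.13°: ((-10.13 − -106.81) mod 360) = 96.68°.
Offset of -14.42° east of the west edge: ((-14.42 − -106.81) mod 360) = 92.39°.
92.39° ≤ 96.68° ⇒ inside.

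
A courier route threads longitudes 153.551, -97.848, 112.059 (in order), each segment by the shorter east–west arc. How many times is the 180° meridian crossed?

Leg 1: +153.551° → -97.848°, shortest Δλ = 108.601° (east) — crosses 180°.
Leg 2: -97.848° → +112.059°, shortest Δλ = -150.093° (west) — crosses 180°.
Total crossings: 2.

2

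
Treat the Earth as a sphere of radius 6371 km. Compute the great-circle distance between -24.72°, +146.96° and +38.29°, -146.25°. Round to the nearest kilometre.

9868 km

Δλ = -146.25 − 146.96 = -293.21°; wrapped into (−180°, 180°]: 66.79°.
Δφ = 38.29 − -24.72 = 63.01°.
a = sin²(Δφ/2) + cos φ₁ · cos φ₂ · sin²(Δλ/2) = 0.489073.
c = 2·atan2(√a, √(1−a)) = 1.54894 rad → d = 6371·c ≈ 9868.30 km.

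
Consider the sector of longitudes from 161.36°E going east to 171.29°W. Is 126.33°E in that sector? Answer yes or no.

No

Band width going east from +161.36° to -171.29°: ((-171.29 − 161.36) mod 360) = 27.35°.
Offset of +126.33° east of the west edge: ((126.33 − 161.36) mod 360) = 324.97°.
324.97° > 27.35° ⇒ outside.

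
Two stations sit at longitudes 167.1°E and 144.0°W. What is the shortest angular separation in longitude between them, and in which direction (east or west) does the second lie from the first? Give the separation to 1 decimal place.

Raw difference: -144.0 − 167.1 = -311.1°.
Normalise into (−180°, 180°]: -311.1° + 360° = 48.9°.
Positive ⇒ the second point lies to the east; separation 48.9°.

48.9° east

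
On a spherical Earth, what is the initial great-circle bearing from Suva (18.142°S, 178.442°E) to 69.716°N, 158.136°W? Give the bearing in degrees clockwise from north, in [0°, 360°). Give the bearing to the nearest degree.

8°

Δλ = -158.136 − 178.442 = -336.578°; wrapped into (−180°, 180°]: 23.422°.
θ = atan2( sin Δλ · cos φ₂ , cos φ₁ · sin φ₂ − sin φ₁ · cos φ₂ · cos Δλ )
  = atan2(0.13780, 0.99041) = 7.921° → normalised to [0°, 360°): 7.921°.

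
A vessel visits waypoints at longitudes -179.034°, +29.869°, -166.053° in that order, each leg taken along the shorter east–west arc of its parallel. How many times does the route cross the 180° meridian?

Leg 1: -179.034° → +29.869°, shortest Δλ = -151.097° (west) — crosses 180°.
Leg 2: +29.869° → -166.053°, shortest Δλ = 164.078° (east) — crosses 180°.
Total crossings: 2.

2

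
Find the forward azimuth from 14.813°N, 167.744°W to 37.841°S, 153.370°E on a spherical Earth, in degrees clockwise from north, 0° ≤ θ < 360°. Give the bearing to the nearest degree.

Δλ = 153.370 − -167.744 = 321.114°; wrapped into (−180°, 180°]: -38.886°.
θ = atan2( sin Δλ · cos φ₂ , cos φ₁ · sin φ₂ − sin φ₁ · cos φ₂ · cos Δλ )
  = atan2(-0.49576, -0.75024) = -146.543° → normalised to [0°, 360°): 213.457°.

213°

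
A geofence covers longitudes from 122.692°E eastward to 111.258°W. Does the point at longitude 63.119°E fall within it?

Band width going east from +122.692° to -111.258°: ((-111.258 − 122.692) mod 360) = 126.050°.
Offset of +63.119° east of the west edge: ((63.119 − 122.692) mod 360) = 300.427°.
300.427° > 126.050° ⇒ outside.

No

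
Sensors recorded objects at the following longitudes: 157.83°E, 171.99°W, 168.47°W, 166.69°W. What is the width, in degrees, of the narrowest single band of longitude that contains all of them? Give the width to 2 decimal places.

35.48°

Sort the longitudes: -171.99°, -168.47°, -166.69°, +157.83°.
Eastward gaps between consecutive values (wrapping around): 3.52°, 1.78°, 324.52°, 30.18°.
Largest gap = 324.52° ⇒ minimal covering band is its complement: 360° − 324.52° = 35.48°.
Band runs from +157.83° eastward to -166.69°, crossing the antimeridian.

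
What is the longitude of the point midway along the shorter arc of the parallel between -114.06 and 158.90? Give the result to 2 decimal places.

Signed shortest Δλ from -114.06° to +158.90° is -87.04°.
Midpoint longitude = -114.06° + (-87.04°)/2 = -114.06° − 43.52° = -157.58°.
(The naïve average (-114.06 + +158.90)/2 = 22.42° is on the wrong side of the globe.)

-157.58°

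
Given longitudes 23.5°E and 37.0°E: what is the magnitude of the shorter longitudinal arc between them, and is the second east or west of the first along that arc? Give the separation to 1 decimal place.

13.5° east

Raw difference: 37.0 − 23.5 = 13.5°.
Normalise into (−180°, 180°]: 13.5° stays 13.5°.
Positive ⇒ the second point lies to the east; separation 13.5°.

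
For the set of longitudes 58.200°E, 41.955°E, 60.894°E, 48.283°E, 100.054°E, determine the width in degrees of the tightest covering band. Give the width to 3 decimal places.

58.099°

Sort the longitudes: +41.955°, +48.283°, +58.200°, +60.894°, +100.054°.
Eastward gaps between consecutive values (wrapping around): 6.328°, 9.917°, 2.694°, 39.160°, 301.901°.
Largest gap = 301.901° ⇒ minimal covering band is its complement: 360° − 301.901° = 58.099°.
Band runs from +41.955° eastward to +100.054°.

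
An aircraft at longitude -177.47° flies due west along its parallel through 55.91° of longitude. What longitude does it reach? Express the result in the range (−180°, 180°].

+126.62°

Start at -177.47°; shift −55.91° → -233.38°.
-233.38° lies outside (−180°, 180°]; add 360° → +126.62°.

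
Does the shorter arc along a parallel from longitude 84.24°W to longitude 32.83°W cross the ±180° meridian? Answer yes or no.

No

Signed shortest Δλ = ((-32.83 − -84.24 + 180) mod 360) − 180 = 51.41°.
Going east by 51.41° from -84.24° reaches -32.83° without touching 180°.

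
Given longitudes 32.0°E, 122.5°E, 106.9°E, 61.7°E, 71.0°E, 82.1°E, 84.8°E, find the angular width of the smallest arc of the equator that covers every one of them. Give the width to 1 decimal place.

Sort the longitudes: +32.0°, +61.7°, +71.0°, +82.1°, +84.8°, +106.9°, +122.5°.
Eastward gaps between consecutive values (wrapping around): 29.7°, 9.3°, 11.1°, 2.7°, 22.1°, 15.6°, 269.5°.
Largest gap = 269.5° ⇒ minimal covering band is its complement: 360° − 269.5° = 90.5°.
Band runs from +32.0° eastward to +122.5°.

90.5°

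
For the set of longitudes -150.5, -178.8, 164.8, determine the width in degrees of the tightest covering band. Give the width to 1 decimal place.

44.7°

Sort the longitudes: -178.8°, -150.5°, +164.8°.
Eastward gaps between consecutive values (wrapping around): 28.3°, 315.3°, 16.4°.
Largest gap = 315.3° ⇒ minimal covering band is its complement: 360° − 315.3° = 44.7°.
Band runs from +164.8° eastward to -150.5°, crossing the antimeridian.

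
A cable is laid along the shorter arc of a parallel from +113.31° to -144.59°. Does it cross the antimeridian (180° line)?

Naïve |-144.59 − 113.31| = 257.9° > 180°, so the shorter arc goes the other way round — across 180°.
Signed shortest Δλ = ((-144.59 − 113.31 + 180) mod 360) − 180 = 102.1°.
Going east by 102.1° from +113.31° passes through 180° before reaching -144.59°.

Yes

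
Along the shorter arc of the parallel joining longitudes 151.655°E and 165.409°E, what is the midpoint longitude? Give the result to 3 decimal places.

Signed shortest Δλ from +151.655° to +165.409° is +13.754°.
Midpoint longitude = +151.655° + (+13.754°)/2 = +151.655° + 6.877° = +158.532°.

158.532°E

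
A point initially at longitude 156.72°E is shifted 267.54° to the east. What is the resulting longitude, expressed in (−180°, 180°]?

Start at +156.72°; shift +267.54° → +424.26°.
+424.26° lies outside (−180°, 180°]; subtract 360° → +64.26°.

64.26°E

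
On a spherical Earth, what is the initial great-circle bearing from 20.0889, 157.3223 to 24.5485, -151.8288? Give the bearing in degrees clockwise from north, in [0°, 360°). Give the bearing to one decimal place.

74.7°

Δλ = -151.8288 − 157.3223 = -309.1511°; wrapped into (−180°, 180°]: 50.8489°.
θ = atan2( sin Δλ · cos φ₂ , cos φ₁ · sin φ₂ − sin φ₁ · cos φ₂ · cos Δλ )
  = atan2(0.70539, 0.19293) = 74.703° → normalised to [0°, 360°): 74.703°.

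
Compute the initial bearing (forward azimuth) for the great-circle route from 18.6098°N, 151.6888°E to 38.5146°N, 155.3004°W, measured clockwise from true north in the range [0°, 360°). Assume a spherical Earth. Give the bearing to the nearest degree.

55°

Δλ = -155.3004 − 151.6888 = -306.9892°; wrapped into (−180°, 180°]: 53.0108°.
θ = atan2( sin Δλ · cos φ₂ , cos φ₁ · sin φ₂ − sin φ₁ · cos φ₂ · cos Δλ )
  = atan2(0.62498, 0.43992) = 54.858° → normalised to [0°, 360°): 54.858°.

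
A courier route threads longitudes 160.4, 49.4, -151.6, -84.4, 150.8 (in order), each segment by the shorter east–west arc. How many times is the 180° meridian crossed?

Leg 1: +160.4° → +49.4°, shortest Δλ = -111.0° (west) — does not cross 180°.
Leg 2: +49.4° → -151.6°, shortest Δλ = 159.0° (east) — crosses 180°.
Leg 3: -151.6° → -84.4°, shortest Δλ = 67.2° (east) — does not cross 180°.
Leg 4: -84.4° → +150.8°, shortest Δλ = -124.8° (west) — crosses 180°.
Total crossings: 2.

2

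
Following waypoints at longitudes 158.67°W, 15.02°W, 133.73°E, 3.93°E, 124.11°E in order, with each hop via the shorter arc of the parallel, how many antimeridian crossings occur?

Leg 1: -158.67° → -15.02°, shortest Δλ = 143.65° (east) — does not cross 180°.
Leg 2: -15.02° → +133.73°, shortest Δλ = 148.75° (east) — does not cross 180°.
Leg 3: +133.73° → +3.93°, shortest Δλ = -129.8° (west) — does not cross 180°.
Leg 4: +3.93° → +124.11°, shortest Δλ = 120.18° (east) — does not cross 180°.
Total crossings: 0.

0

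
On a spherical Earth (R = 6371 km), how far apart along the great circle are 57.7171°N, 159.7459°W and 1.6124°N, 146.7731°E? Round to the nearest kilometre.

Δλ = 146.7731 − -159.7459 = 306.5190°; wrapped into (−180°, 180°]: -53.4810°.
Δφ = 1.6124 − 57.7171 = -56.1047°.
a = sin²(Δφ/2) + cos φ₁ · cos φ₂ · sin²(Δλ/2) = 0.329250.
c = 2·atan2(√a, √(1−a)) = 1.22228 rad → d = 6371·c ≈ 7787.17 km.

7787 km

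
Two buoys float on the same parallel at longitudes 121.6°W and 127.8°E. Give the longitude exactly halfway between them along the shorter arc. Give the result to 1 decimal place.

176.9°W

Signed shortest Δλ from -121.6° to +127.8° is -110.6°.
Midpoint longitude = -121.6° + (-110.6°)/2 = -121.6° − 55.3° = -176.9°.
(The naïve average (-121.6 + +127.8)/2 = 3.1° is on the wrong side of the globe.)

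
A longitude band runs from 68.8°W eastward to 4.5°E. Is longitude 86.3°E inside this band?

No

Band width going east from -68.8° to +4.5°: ((4.5 − -68.8) mod 360) = 73.3°.
Offset of +86.3° east of the west edge: ((86.3 − -68.8) mod 360) = 155.1°.
155.1° > 73.3° ⇒ outside.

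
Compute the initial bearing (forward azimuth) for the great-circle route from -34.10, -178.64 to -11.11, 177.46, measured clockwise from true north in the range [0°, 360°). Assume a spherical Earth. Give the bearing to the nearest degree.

350°

Δλ = 177.46 − -178.64 = 356.10°; wrapped into (−180°, 180°]: -3.90°.
θ = atan2( sin Δλ · cos φ₂ , cos φ₁ · sin φ₂ − sin φ₁ · cos φ₂ · cos Δλ )
  = atan2(-0.06674, 0.38930) = -9.728° → normalised to [0°, 360°): 350.272°.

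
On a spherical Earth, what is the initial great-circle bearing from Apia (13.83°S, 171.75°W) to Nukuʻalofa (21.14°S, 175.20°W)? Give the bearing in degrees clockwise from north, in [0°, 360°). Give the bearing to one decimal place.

203.7°

Δλ = -175.20 − -171.75 = -3.45°.
θ = atan2( sin Δλ · cos φ₂ , cos φ₁ · sin φ₂ − sin φ₁ · cos φ₂ · cos Δλ )
  = atan2(-0.05613, -0.12764) = -156.264° → normalised to [0°, 360°): 203.736°.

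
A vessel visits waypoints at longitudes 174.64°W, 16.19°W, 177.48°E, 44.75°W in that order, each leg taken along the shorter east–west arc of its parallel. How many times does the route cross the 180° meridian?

2

Leg 1: -174.64° → -16.19°, shortest Δλ = 158.45° (east) — does not cross 180°.
Leg 2: -16.19° → +177.48°, shortest Δλ = -166.33° (west) — crosses 180°.
Leg 3: +177.48° → -44.75°, shortest Δλ = 137.77° (east) — crosses 180°.
Total crossings: 2.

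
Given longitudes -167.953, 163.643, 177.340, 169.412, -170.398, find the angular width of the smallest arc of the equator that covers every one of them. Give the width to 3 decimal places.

Sort the longitudes: -170.398°, -167.953°, +163.643°, +169.412°, +177.340°.
Eastward gaps between consecutive values (wrapping around): 2.445°, 331.596°, 5.769°, 7.928°, 12.262°.
Largest gap = 331.596° ⇒ minimal covering band is its complement: 360° − 331.596° = 28.404°.
Band runs from +163.643° eastward to -167.953°, crossing the antimeridian.

28.404°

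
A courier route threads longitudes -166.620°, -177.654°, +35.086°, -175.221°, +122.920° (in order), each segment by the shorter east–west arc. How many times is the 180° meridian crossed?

Leg 1: -166.620° → -177.654°, shortest Δλ = -11.034° (west) — does not cross 180°.
Leg 2: -177.654° → +35.086°, shortest Δλ = -147.26° (west) — crosses 180°.
Leg 3: +35.086° → -175.221°, shortest Δλ = 149.693° (east) — crosses 180°.
Leg 4: -175.221° → +122.920°, shortest Δλ = -61.859° (west) — crosses 180°.
Total crossings: 3.

3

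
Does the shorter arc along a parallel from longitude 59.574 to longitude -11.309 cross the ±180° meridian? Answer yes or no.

Signed shortest Δλ = ((-11.309 − 59.574 + 180) mod 360) − 180 = -70.883°.
Going west by 70.883° from +59.574° reaches -11.309° without touching 180°.

No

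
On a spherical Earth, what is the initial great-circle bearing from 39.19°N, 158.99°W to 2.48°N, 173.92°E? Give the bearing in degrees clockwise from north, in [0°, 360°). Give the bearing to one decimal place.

Δλ = 173.92 − -158.99 = 332.91°; wrapped into (−180°, 180°]: -27.09°.
θ = atan2( sin Δλ · cos φ₂ , cos φ₁ · sin φ₂ − sin φ₁ · cos φ₂ · cos Δλ )
  = atan2(-0.45496, -0.52851) = -139.277° → normalised to [0°, 360°): 220.723°.

220.7°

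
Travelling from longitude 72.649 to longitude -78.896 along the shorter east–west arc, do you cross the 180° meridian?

No

Signed shortest Δλ = ((-78.896 − 72.649 + 180) mod 360) − 180 = -151.545°.
Going west by 151.545° from +72.649° reaches -78.896° without touching 180°.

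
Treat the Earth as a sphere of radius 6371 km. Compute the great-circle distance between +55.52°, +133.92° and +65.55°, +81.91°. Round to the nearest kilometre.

Δλ = 81.91 − 133.92 = -52.01°.
Δφ = 65.55 − 55.52 = 10.03°.
a = sin²(Δφ/2) + cos φ₁ · cos φ₂ · sin²(Δλ/2) = 0.052686.
c = 2·atan2(√a, √(1−a)) = 0.46320 rad → d = 6371·c ≈ 2951.04 km.

2951 km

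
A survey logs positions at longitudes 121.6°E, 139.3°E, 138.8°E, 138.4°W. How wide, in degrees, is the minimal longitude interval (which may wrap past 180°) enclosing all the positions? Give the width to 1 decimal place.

100.0°

Sort the longitudes: -138.4°, +121.6°, +138.8°, +139.3°.
Eastward gaps between consecutive values (wrapping around): 260.0°, 17.2°, 0.5°, 82.3°.
Largest gap = 260.0° ⇒ minimal covering band is its complement: 360° − 260.0° = 100.0°.
Band runs from +121.6° eastward to -138.4°, crossing the antimeridian.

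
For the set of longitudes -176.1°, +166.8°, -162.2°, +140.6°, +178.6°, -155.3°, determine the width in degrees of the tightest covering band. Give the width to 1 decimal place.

64.1°

Sort the longitudes: -176.1°, -162.2°, -155.3°, +140.6°, +166.8°, +178.6°.
Eastward gaps between consecutive values (wrapping around): 13.9°, 6.9°, 295.9°, 26.2°, 11.8°, 5.3°.
Largest gap = 295.9° ⇒ minimal covering band is its complement: 360° − 295.9° = 64.1°.
Band runs from +140.6° eastward to -155.3°, crossing the antimeridian.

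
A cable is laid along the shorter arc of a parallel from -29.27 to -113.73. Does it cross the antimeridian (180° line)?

No

Signed shortest Δλ = ((-113.73 − -29.27 + 180) mod 360) − 180 = -84.46°.
Going west by 84.46° from -29.27° reaches -113.73° without touching 180°.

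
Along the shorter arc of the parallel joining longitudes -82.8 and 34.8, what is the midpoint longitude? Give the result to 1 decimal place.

Signed shortest Δλ from -82.8° to +34.8° is +117.6°.
Midpoint longitude = -82.8° + (+117.6°)/2 = -82.8° + 58.8° = -24.0°.

-24.0°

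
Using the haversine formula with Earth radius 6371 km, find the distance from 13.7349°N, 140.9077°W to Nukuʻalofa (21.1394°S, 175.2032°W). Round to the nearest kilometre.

5391 km

Δλ = -175.2032 − -140.9077 = -34.2955°.
Δφ = -21.1394 − 13.7349 = -34.8743°.
a = sin²(Δφ/2) + cos φ₁ · cos φ₂ · sin²(Δλ/2) = 0.168556.
c = 2·atan2(√a, √(1−a)) = 0.84613 rad → d = 6371·c ≈ 5390.68 km.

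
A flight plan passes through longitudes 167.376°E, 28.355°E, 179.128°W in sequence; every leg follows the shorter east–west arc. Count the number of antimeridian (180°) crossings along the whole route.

1

Leg 1: +167.376° → +28.355°, shortest Δλ = -139.021° (west) — does not cross 180°.
Leg 2: +28.355° → -179.128°, shortest Δλ = 152.517° (east) — crosses 180°.
Total crossings: 1.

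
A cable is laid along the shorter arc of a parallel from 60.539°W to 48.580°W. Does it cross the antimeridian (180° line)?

No

Signed shortest Δλ = ((-48.580 − -60.539 + 180) mod 360) − 180 = 11.959°.
Going east by 11.959° from -60.539° reaches -48.580° without touching 180°.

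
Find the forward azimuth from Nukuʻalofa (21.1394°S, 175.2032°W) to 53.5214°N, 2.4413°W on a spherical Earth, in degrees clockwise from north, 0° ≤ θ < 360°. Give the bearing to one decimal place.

Δλ = -2.4413 − -175.2032 = 172.7619°.
θ = atan2( sin Δλ · cos φ₂ , cos φ₁ · sin φ₂ − sin φ₁ · cos φ₂ · cos Δλ )
  = atan2(0.07491, 0.53727) = 7.937° → normalised to [0°, 360°): 7.937°.

7.9°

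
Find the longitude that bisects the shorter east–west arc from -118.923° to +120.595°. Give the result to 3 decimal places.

Signed shortest Δλ from -118.923° to +120.595° is -120.482°.
Midpoint longitude = -118.923° + (-120.482°)/2 = -118.923° − 60.241° = -179.164°.
(The naïve average (-118.923 + +120.595)/2 = 0.836° is on the wrong side of the globe.)

-179.164°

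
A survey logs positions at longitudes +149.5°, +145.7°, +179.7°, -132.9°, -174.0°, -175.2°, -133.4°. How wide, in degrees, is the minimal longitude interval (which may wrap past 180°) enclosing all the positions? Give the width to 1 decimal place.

Sort the longitudes: -175.2°, -174.0°, -133.4°, -132.9°, +145.7°, +149.5°, +179.7°.
Eastward gaps between consecutive values (wrapping around): 1.2°, 40.6°, 0.5°, 278.6°, 3.8°, 30.2°, 5.1°.
Largest gap = 278.6° ⇒ minimal covering band is its complement: 360° − 278.6° = 81.4°.
Band runs from +145.7° eastward to -132.9°, crossing the antimeridian.

81.4°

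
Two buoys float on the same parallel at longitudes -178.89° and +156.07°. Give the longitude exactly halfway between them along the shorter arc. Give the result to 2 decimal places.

Signed shortest Δλ from -178.89° to +156.07° is -25.04°.
Midpoint longitude = -178.89° + (-25.04°)/2 = -178.89° − 12.52° = -191.41°.
Normalise into (−180°, 180°]: +168.59°.
(The naïve average (-178.89 + +156.07)/2 = -11.41° is on the wrong side of the globe.)

+168.59°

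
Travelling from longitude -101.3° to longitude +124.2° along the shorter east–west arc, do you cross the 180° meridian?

Naïve |124.2 − -101.3| = 225.5° > 180°, so the shorter arc goes the other way round — across 180°.
Signed shortest Δλ = ((124.2 − -101.3 + 180) mod 360) − 180 = -134.5°.
Going west by 134.5° from -101.3° passes through 180° before reaching +124.2°.

Yes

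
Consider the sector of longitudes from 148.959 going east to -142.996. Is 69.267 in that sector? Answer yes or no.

No

Band width going east from +148.959° to -142.996°: ((-142.996 − 148.959) mod 360) = 68.045°.
Offset of +69.267° east of the west edge: ((69.267 − 148.959) mod 360) = 280.308°.
280.308° > 68.045° ⇒ outside.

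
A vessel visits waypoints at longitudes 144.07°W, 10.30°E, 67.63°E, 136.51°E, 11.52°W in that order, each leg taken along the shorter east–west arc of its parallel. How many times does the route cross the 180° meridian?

Leg 1: -144.07° → +10.30°, shortest Δλ = 154.37° (east) — does not cross 180°.
Leg 2: +10.30° → +67.63°, shortest Δλ = 57.33° (east) — does not cross 180°.
Leg 3: +67.63° → +136.51°, shortest Δλ = 68.88° (east) — does not cross 180°.
Leg 4: +136.51° → -11.52°, shortest Δλ = -148.03° (west) — does not cross 180°.
Total crossings: 0.

0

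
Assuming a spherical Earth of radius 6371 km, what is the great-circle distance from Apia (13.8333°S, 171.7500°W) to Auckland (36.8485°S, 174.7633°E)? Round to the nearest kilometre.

2888 km

Δλ = 174.7633 − -171.7500 = 346.5133°; wrapped into (−180°, 180°]: -13.4867°.
Δφ = -36.8485 − -13.8333 = -23.0152°.
a = sin²(Δφ/2) + cos φ₁ · cos φ₂ · sin²(Δλ/2) = 0.050513.
c = 2·atan2(√a, √(1−a)) = 0.45337 rad → d = 6371·c ≈ 2888.45 km.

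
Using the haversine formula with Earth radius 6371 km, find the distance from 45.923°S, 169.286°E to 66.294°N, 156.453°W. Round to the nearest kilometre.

Δλ = -156.453 − 169.286 = -325.739°; wrapped into (−180°, 180°]: 34.261°.
Δφ = 66.294 − -45.923 = 112.217°.
a = sin²(Δφ/2) + cos φ₁ · cos φ₂ · sin²(Δλ/2) = 0.713322.
c = 2·atan2(√a, √(1−a)) = 2.01157 rad → d = 6371·c ≈ 12815.74 km.

12816 km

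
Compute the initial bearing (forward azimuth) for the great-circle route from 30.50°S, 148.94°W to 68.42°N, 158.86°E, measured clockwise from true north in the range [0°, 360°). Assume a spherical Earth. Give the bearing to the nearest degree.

342°

Δλ = 158.86 − -148.94 = 307.80°; wrapped into (−180°, 180°]: -52.20°.
θ = atan2( sin Δλ · cos φ₂ , cos φ₁ · sin φ₂ − sin φ₁ · cos φ₂ · cos Δλ )
  = atan2(-0.29062, 0.91565) = -17.609° → normalised to [0°, 360°): 342.391°.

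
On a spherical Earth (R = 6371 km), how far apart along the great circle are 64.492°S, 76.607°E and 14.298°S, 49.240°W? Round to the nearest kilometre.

10144 km

Δλ = -49.240 − 76.607 = -125.847°.
Δφ = -14.298 − -64.492 = 50.194°.
a = sin²(Δφ/2) + cos φ₁ · cos φ₂ · sin²(Δλ/2) = 0.510743.
c = 2·atan2(√a, √(1−a)) = 1.59228 rad → d = 6371·c ≈ 10144.45 km.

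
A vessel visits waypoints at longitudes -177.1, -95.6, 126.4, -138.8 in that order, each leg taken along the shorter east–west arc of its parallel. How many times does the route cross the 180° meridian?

Leg 1: -177.1° → -95.6°, shortest Δλ = 81.5° (east) — does not cross 180°.
Leg 2: -95.6° → +126.4°, shortest Δλ = -138.0° (west) — crosses 180°.
Leg 3: +126.4° → -138.8°, shortest Δλ = 94.8° (east) — crosses 180°.
Total crossings: 2.

2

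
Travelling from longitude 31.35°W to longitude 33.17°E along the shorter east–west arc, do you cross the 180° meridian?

Signed shortest Δλ = ((33.17 − -31.35 + 180) mod 360) − 180 = 64.52°.
Going east by 64.52° from -31.35° reaches +33.17° without touching 180°.

No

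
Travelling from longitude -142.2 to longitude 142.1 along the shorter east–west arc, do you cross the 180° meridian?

Naïve |142.1 − -142.2| = 284.3° > 180°, so the shorter arc goes the other way round — across 180°.
Signed shortest Δλ = ((142.1 − -142.2 + 180) mod 360) − 180 = -75.7°.
Going west by 75.7° from -142.2° passes through 180° before reaching +142.1°.

Yes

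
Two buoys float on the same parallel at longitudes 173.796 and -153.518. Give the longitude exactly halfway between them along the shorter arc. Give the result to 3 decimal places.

-169.861°

Signed shortest Δλ from +173.796° to -153.518° is +32.686°.
Midpoint longitude = +173.796° + (+32.686°)/2 = +173.796° + 16.343° = +190.139°.
Normalise into (−180°, 180°]: -169.861°.
(The naïve average (+173.796 + -153.518)/2 = 10.139° is on the wrong side of the globe.)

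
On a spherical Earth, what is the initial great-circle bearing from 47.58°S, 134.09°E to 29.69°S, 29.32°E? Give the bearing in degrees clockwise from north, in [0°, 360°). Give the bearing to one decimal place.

239.4°

Δλ = 29.32 − 134.09 = -104.77°.
θ = atan2( sin Δλ · cos φ₂ , cos φ₁ · sin φ₂ − sin φ₁ · cos φ₂ · cos Δλ )
  = atan2(-0.84001, -0.49761) = -120.642° → normalised to [0°, 360°): 239.358°.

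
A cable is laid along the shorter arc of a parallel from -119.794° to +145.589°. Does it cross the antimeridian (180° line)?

Naïve |145.589 − -119.794| = 265.383° > 180°, so the shorter arc goes the other way round — across 180°.
Signed shortest Δλ = ((145.589 − -119.794 + 180) mod 360) − 180 = -94.617°.
Going west by 94.617° from -119.794° passes through 180° before reaching +145.589°.

Yes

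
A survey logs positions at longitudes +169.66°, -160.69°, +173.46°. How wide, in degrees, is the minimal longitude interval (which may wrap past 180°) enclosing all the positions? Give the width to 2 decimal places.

29.65°

Sort the longitudes: -160.69°, +169.66°, +173.46°.
Eastward gaps between consecutive values (wrapping around): 330.35°, 3.80°, 25.85°.
Largest gap = 330.35° ⇒ minimal covering band is its complement: 360° − 330.35° = 29.65°.
Band runs from +169.66° eastward to -160.69°, crossing the antimeridian.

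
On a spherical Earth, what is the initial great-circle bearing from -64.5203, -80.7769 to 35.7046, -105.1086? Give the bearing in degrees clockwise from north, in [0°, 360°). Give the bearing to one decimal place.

Δλ = -105.1086 − -80.7769 = -24.3317°.
θ = atan2( sin Δλ · cos φ₂ , cos φ₁ · sin φ₂ − sin φ₁ · cos φ₂ · cos Δλ )
  = atan2(-0.33457, 0.91901) = -20.005° → normalised to [0°, 360°): 339.995°.

340.0°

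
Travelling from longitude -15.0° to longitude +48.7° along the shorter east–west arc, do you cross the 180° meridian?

Signed shortest Δλ = ((48.7 − -15.0 + 180) mod 360) − 180 = 63.7°.
Going east by 63.7° from -15.0° reaches +48.7° without touching 180°.

No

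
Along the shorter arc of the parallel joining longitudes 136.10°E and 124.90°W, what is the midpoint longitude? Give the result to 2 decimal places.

174.40°W

Signed shortest Δλ from +136.10° to -124.90° is +99.00°.
Midpoint longitude = +136.10° + (+99.00°)/2 = +136.10° + 49.50° = +185.60°.
Normalise into (−180°, 180°]: -174.40°.
(The naïve average (+136.10 + -124.90)/2 = 5.6° is on the wrong side of the globe.)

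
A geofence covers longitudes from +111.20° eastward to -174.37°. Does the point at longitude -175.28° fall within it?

Band width going east from +111.20° to -174.37°: ((-174.37 − 111.20) mod 360) = 74.43°.
Offset of -175.28° east of the west edge: ((-175.28 − 111.20) mod 360) = 73.52°.
73.52° ≤ 74.43° ⇒ inside.

Yes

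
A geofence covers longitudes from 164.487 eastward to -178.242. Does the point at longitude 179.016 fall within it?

Band width going east from +164.487° to -178.242°: ((-178.242 − 164.487) mod 360) = 17.271°.
Offset of +179.016° east of the west edge: ((179.016 − 164.487) mod 360) = 14.529°.
14.529° ≤ 17.271° ⇒ inside.

Yes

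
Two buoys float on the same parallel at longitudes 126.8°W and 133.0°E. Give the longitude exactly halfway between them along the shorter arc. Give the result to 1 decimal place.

176.9°W

Signed shortest Δλ from -126.8° to +133.0° is -100.2°.
Midpoint longitude = -126.8° + (-100.2°)/2 = -126.8° − 50.1° = -176.9°.
(The naïve average (-126.8 + +133.0)/2 = 3.1° is on the wrong side of the globe.)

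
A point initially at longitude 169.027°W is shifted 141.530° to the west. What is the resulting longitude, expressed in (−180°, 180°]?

49.443°E

Start at -169.027°; shift −141.530° → -310.557°.
-310.557° lies outside (−180°, 180°]; add 360° → +49.443°.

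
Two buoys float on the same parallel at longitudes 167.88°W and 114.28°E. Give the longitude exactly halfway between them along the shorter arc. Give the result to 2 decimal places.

Signed shortest Δλ from -167.88° to +114.28° is -77.84°.
Midpoint longitude = -167.88° + (-77.84°)/2 = -167.88° − 38.92° = -206.80°.
Normalise into (−180°, 180°]: +153.20°.
(The naïve average (-167.88 + +114.28)/2 = -26.8° is on the wrong side of the globe.)

153.20°E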